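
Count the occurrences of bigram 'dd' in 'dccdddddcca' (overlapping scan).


Scanning 'dccdddddcca' for bigram 'dd':
  Position 0: 'dc' -> no
  Position 1: 'cc' -> no
  Position 2: 'cd' -> no
  Position 3: 'dd' -> MATCH
  Position 4: 'dd' -> MATCH
  Position 5: 'dd' -> MATCH
  Position 6: 'dd' -> MATCH
  Position 7: 'dc' -> no
  Position 8: 'cc' -> no
  Position 9: 'ca' -> no
Total matches: 4

4


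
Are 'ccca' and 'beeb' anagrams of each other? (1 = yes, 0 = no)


Sort characters of 'ccca': 'accc'
Sort characters of 'beeb': 'bbee'
Sorted forms differ -> they are NOT anagrams
Result: 0

0


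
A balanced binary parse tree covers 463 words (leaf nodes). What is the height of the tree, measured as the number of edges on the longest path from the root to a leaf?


In a balanced binary tree with n leaves the deepest leaf is ceil(log2(n)) edges below the root.
log2(463) = 8.8549
ceil(8.8549) = 9
height (edges) = 9

9


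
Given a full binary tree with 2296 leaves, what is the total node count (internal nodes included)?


Leaf nodes (terminals): 2296
Internal nodes = n - 1 = 2296 - 1 = 2295
Total = leaves + internal = 2296 + 2295 = 4591

4591


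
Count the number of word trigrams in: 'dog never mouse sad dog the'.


Word trigrams from [6] words:
  Trigram 1: (dog never mouse)
  Trigram 2: (never mouse sad)
  Trigram 3: (mouse sad dog)
  Trigram 4: (sad dog the)
Total word trigrams: 6 - 2 = 4

4


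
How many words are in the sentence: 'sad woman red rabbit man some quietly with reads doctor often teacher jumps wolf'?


Counting words by splitting on spaces:
  Word 1: 'sad'
  Word 2: 'woman'
  Word 3: 'red'
  Word 4: 'rabbit'
  Word 5: 'man'
  Word 6: 'some'
  Word 7: 'quietly'
  Word 8: 'with'
  Word 9: 'reads'
  Word 10: 'doctor'
  Word 11: 'often'
  Word 12: 'teacher'
  Word 13: 'jumps'
  Word 14: 'wolf'
Total words: 14

14


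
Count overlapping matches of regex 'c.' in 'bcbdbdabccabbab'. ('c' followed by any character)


Pattern: c. means 'c' followed by any character.
Scanning 'bcbdbdabccabbab' position-by-position:
  Pos 0: window 'bc' -> no
  Pos 1: window 'cb' -> MATCH
  Pos 2: window 'bd' -> no
  Pos 3: window 'db' -> no
  Pos 4: window 'bd' -> no
  Pos 5: window 'da' -> no
  Pos 6: window 'ab' -> no
  Pos 7: window 'bc' -> no
  Pos 8: window 'cc' -> MATCH
  Pos 9: window 'ca' -> MATCH
  Pos 10: window 'ab' -> no
  Pos 11: window 'bb' -> no
  Pos 12: window 'ba' -> no
  Pos 13: window 'ab' -> no
  Pos 14: window 'b' -> no
Total matches: 3

3


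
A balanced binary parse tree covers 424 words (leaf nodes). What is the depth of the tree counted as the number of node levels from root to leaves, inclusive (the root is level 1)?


In a balanced binary tree with n leaves the deepest leaf is ceil(log2(n)) edges below the root,
so counting node levels inclusive of root and leaves gives ceil(log2(n)) + 1 levels.
log2(424) = 8.7279
ceil(8.7279) = 9
levels = 9 + 1 = 10

10


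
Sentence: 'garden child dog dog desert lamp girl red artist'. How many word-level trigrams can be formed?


Word trigrams from [9] words:
  Trigram 1: (garden child dog)
  Trigram 2: (child dog dog)
  Trigram 3: (dog dog desert)
  Trigram 4: (dog desert lamp)
  Trigram 5: (desert lamp girl)
  Trigram 6: (lamp girl red)
  Trigram 7: (girl red artist)
Total word trigrams: 9 - 2 = 7

7


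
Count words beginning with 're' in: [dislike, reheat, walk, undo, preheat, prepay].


Checking each word for prefix 're':
  'dislike' -> no (count: 0)
  'reheat' -> YES, starts with 're' (count: 1)
  'walk' -> no (count: 1)
  'undo' -> no (count: 1)
  'preheat' -> no (count: 1)
  'prepay' -> no (count: 1)
Total with prefix 're': 1

1


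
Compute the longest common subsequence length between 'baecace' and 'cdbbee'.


DP table for LCS of 'baecace' and 'cdbbee':
       c  d  b  b  e  e
    0  0  0  0  0  0  0
  b 0  0  0  1  1  1  1
  a 0  0  0  1  1  1  1
  e 0  0  0  1  1  2  2
  c 0  1  1  1  1  2  2
  a 0  1  1  1  1  2  2
  c 0  1  1  1  1  2  2
  e 0  1  1  1  1  2  3
LCS: 'bee'
LCS length = 3

3


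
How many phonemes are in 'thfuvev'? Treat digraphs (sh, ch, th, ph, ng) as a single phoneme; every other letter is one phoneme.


Parsing 'thfuvev' greedily, digraphs first:
  'th' -> digraph (1 consonant phoneme) (phonemes so far: 1)
  'f' -> consonant phoneme (phonemes so far: 2)
  'u' -> vowel phoneme (phonemes so far: 3)
  'v' -> consonant phoneme (phonemes so far: 4)
  'e' -> vowel phoneme (phonemes so far: 5)
  'v' -> consonant phoneme (phonemes so far: 6)
Total phonemes: 6

6


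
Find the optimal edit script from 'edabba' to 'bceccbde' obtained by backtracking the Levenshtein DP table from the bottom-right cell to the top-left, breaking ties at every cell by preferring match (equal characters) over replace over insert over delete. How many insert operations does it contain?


Edit distance = 6. Backtracking from cell (6, 8) with preference match > replace > insert > delete,
then listing the resulting alignment 'edabba' -> 'bceccbde' left to right:
  Step 1: insert 'b' [insertion #1]
  Step 2: insert 'c' [insertion #2]
  Step 3: keep 'e'
  Step 4: replace d->c
  Step 5: replace a->c
  Step 6: keep 'b'
  Step 7: replace b->d
  Step 8: replace a->e
Total insertions: 2

2


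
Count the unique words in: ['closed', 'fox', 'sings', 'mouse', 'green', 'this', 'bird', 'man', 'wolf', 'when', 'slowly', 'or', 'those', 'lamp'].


Listing all tokens and tracking unique types:
  Token 1: 'closed' -> NEW (unique so far: 1)
  Token 2: 'fox' -> NEW (unique so far: 2)
  Token 3: 'sings' -> NEW (unique so far: 3)
  Token 4: 'mouse' -> NEW (unique so far: 4)
  Token 5: 'green' -> NEW (unique so far: 5)
  Token 6: 'this' -> NEW (unique so far: 6)
  Token 7: 'bird' -> NEW (unique so far: 7)
  Token 8: 'man' -> NEW (unique so far: 8)
  Token 9: 'wolf' -> NEW (unique so far: 9)
  Token 10: 'when' -> NEW (unique so far: 10)
  Token 11: 'slowly' -> NEW (unique so far: 11)
  Token 12: 'or' -> NEW (unique so far: 12)
  Token 13: 'those' -> NEW (unique so far: 13)
  Token 14: 'lamp' -> NEW (unique so far: 14)
Unique types: ('bird', 'closed', 'fox', 'green', 'lamp', 'man', 'mouse', 'or', 'sings', 'slowly', 'this', 'those', 'when', 'wolf')
Vocabulary size: 14

14


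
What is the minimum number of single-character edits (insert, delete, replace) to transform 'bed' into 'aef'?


Building DP table for s1='bed' (len 3) and s2='aef' (len 3):
       a  e  f
    0  1  2  3
  b 1  1  2  3
  e 2  2  1  2
  d 3  3  2  2
Edit distance = dp[3][3] = 2

2


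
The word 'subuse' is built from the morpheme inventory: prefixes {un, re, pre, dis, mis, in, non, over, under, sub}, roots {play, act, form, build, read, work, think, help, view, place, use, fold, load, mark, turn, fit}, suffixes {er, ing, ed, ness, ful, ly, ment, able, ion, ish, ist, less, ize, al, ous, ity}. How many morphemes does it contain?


Segmenting 'subuse' against the inventory:
  'sub' -> prefix (morpheme 1)
  'use' -> root (morpheme 2)
Total morphemes: 2

2


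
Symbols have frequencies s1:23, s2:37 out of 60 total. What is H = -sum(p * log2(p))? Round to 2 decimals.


Computing entropy H = -sum(p_i * log2(p_i)):
  s1: p = 23/60 = 0.3833, -p*log2(p) = 0.5303
  s2: p = 37/60 = 0.6167, -p*log2(p) = 0.4301
H = sum of terms = 0.9604
Rounded to 2 decimals: 0.96

0.96


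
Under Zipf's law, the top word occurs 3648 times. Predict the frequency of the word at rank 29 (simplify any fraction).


Zipf's law: freq(rank) = f1 / rank
f1 = 3648, rank = 29
freq = 3648 / 29
GCD(3648, 29) = 1
Simplified: 3648/29

3648/29


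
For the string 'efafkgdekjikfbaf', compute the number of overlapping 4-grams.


String 'efafkgdekjikfbaf' has length L = 16.
Number of overlapping n-grams = L - n + 1
Substituting: 16 - 4 + 1 = 13

13


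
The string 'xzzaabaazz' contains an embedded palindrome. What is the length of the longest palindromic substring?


Scanning 'xzzaabaazz' for palindromic substrings.
Substring at positions 1-9: 'zzaabaazz'.
Check: reverse('zzaabaazz') = 'zzaabaazz' -> palindrome confirmed.
Neighbouring characters ('x' / '-') break symmetry, so it cannot extend further.
No longer palindromic substring exists; longest length = 9

9


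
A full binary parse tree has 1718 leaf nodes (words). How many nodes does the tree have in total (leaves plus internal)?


Leaf nodes (terminals): 1718
Internal nodes = n - 1 = 1718 - 1 = 1717
Total = leaves + internal = 1718 + 1717 = 3435

3435


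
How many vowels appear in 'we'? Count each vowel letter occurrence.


Scanning each character of 'we':
  Position 1: 'w' -> consonant (running count: 0)
  Position 2: 'e' -> vowel (running count: 1)
Total vowels: 1

1


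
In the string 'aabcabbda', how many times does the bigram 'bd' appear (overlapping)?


Scanning 'aabcabbda' for bigram 'bd':
  Position 0: 'aa' -> no
  Position 1: 'ab' -> no
  Position 2: 'bc' -> no
  Position 3: 'ca' -> no
  Position 4: 'ab' -> no
  Position 5: 'bb' -> no
  Position 6: 'bd' -> MATCH
  Position 7: 'da' -> no
Total matches: 1

1


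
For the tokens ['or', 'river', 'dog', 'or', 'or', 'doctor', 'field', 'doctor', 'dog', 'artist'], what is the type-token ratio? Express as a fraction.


Tokens: 10
Unique types: ('artist', 'doctor', 'dog', 'field', 'or', 'river') = 6
TTR = 6/10
Simplify: divide both by 2 -> 3/5
TTR = 3/5

3/5


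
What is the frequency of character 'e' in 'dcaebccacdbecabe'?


Scanning 'dcaebccacdbecabe' for 'e':
  Position 3: 'e' -> MATCH (count: 1)
  Position 11: 'e' -> MATCH (count: 2)
  Position 15: 'e' -> MATCH (count: 3)
Total occurrences of 'e': 3

3


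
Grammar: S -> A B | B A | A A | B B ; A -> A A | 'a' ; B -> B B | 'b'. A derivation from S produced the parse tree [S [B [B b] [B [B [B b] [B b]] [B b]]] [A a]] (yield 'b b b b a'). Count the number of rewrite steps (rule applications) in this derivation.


Every bracketed nonterminal node [X ...] in the tree is produced by exactly one rule application.
Reading the tree off as a leftmost derivation:
  Step 1: S  =>  B A   (applied S -> B A)
  Step 2: B A  =>  B B A   (applied B -> B B)
  Step 3: B B A  =>  b B A   (applied B -> b)
  Step 4: b B A  =>  b B B A   (applied B -> B B)
  Step 5: b B B A  =>  b B B B A   (applied B -> B B)
  Step 6: b B B B A  =>  b b B B A   (applied B -> b)
  Step 7: b b B B A  =>  b b b B A   (applied B -> b)
  Step 8: b b b B A  =>  b b b b A   (applied B -> b)
  Step 9: b b b b A  =>  b b b b a   (applied A -> a)
Final yield: b b b b a
Total rewrite steps: 9

9


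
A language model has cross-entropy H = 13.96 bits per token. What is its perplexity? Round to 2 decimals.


Perplexity formula: PP = 2^H
H = 13.96
PP = 2^13.96
Decompose: 2^13.96 = 2^13 * 2^0.96
2^13 = 8192, 2^0.96 ~ 1.9453099
PP ~ 8192 * 1.9453099 = 15935.9787008
Rounded to 2 decimals: 15935.98

15935.98


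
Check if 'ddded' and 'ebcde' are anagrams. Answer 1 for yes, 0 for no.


Sort characters of 'ddded': 'dddde'
Sort characters of 'ebcde': 'bcdee'
Sorted forms differ -> they are NOT anagrams
Result: 0

0


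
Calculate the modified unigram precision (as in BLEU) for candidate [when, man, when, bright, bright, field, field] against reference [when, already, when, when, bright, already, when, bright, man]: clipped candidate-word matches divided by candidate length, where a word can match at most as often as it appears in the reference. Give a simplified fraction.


Reference word counts: {'already': 2, 'bright': 2, 'man': 1, 'when': 4}
Checking each candidate word (with clipping):
  'when' -> in reference (ref count 4, used 1/4) -> match (matches: 1)
  'man' -> in reference (ref count 1, used 1/1) -> match (matches: 2)
  'when' -> in reference (ref count 4, used 2/4) -> match (matches: 3)
  'bright' -> in reference (ref count 2, used 1/2) -> match (matches: 4)
  'bright' -> in reference (ref count 2, used 2/2) -> match (matches: 5)
  'field' -> not in reference -> no match (matches: 5)
  'field' -> not in reference -> no match (matches: 5)
Clipped matches: 5, Candidate length: 7
Precision = 5/7

5/7


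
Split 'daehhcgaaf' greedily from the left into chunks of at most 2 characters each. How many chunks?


'daehhcgaaf' has 10 characters.
Chunking with max size 2:
  Chunk 1: 'da' (positions 0-1)
  Chunk 2: 'eh' (positions 2-3)
  Chunk 3: 'hc' (positions 4-5)
  Chunk 4: 'ga' (positions 6-7)
  Chunk 5: 'af' (positions 8-9)
Total chunks: ceil(10 / 2) = 5

5


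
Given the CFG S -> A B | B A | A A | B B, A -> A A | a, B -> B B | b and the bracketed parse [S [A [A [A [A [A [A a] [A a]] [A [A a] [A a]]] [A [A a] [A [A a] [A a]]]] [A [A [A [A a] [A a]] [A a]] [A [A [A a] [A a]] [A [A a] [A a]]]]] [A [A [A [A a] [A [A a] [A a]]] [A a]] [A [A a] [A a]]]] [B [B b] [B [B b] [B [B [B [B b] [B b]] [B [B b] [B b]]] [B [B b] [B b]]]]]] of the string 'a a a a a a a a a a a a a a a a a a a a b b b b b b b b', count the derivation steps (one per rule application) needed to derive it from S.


Every bracketed nonterminal node [X ...] in the tree is produced by exactly one rule application.
Reading the tree off as a leftmost derivation:
  Step 1: S  =>  A B   (applied S -> A B)
  Step 2: A B  =>  A A B   (applied A -> A A)
  Step 3: A A B  =>  A A A B   (applied A -> A A)
  Step 4: A A A B  =>  A A A A B   (applied A -> A A)
  Step 5: A A A A B  =>  A A A A A B   (applied A -> A A)
  Step 6: A A A A A B  =>  A A A A A A B   (applied A -> A A)
  Step 7: A A A A A A B  =>  a A A A A A B   (applied A -> a)
  Step 8: a A A A A A B  =>  a a A A A A B   (applied A -> a)
  Step 9: a a A A A A B  =>  a a A A A A A B   (applied A -> A A)
  Step 10: a a A A A A A B  =>  a a a A A A A B   (applied A -> a)
  Step 11: a a a A A A A B  =>  a a a a A A A B   (applied A -> a)
  Step 12: a a a a A A A B  =>  a a a a A A A A B   (applied A -> A A)
  Step 13: a a a a A A A A B  =>  a a a a a A A A B   (applied A -> a)
  Step 14: a a a a a A A A B  =>  a a a a a A A A A B   (applied A -> A A)
  Step 15: a a a a a A A A A B  =>  a a a a a a A A A B   (applied A -> a)
  Step 16: a a a a a a A A A B  =>  a a a a a a a A A B   (applied A -> a)
  Step 17: a a a a a a a A A B  =>  a a a a a a a A A A B   (applied A -> A A)
  Step 18: a a a a a a a A A A B  =>  a a a a a a a A A A A B   (applied A -> A A)
  Step 19: a a a a a a a A A A A B  =>  a a a a a a a A A A A A B   (applied A -> A A)
  Step 20: a a a a a a a A A A A A B  =>  a a a a a a a a A A A A B   (applied A -> a)
  Step 21: a a a a a a a a A A A A B  =>  a a a a a a a a a A A A B   (applied A -> a)
  Step 22: a a a a a a a a a A A A B  =>  a a a a a a a a a a A A B   (applied A -> a)
  Step 23: a a a a a a a a a a A A B  =>  a a a a a a a a a a A A A B   (applied A -> A A)
  Step 24: a a a a a a a a a a A A A B  =>  a a a a a a a a a a A A A A B   (applied A -> A A)
  Step 25: a a a a a a a a a a A A A A B  =>  a a a a a a a a a a a A A A B   (applied A -> a)
  Step 26: a a a a a a a a a a a A A A B  =>  a a a a a a a a a a a a A A B   (applied A -> a)
  Step 27: a a a a a a a a a a a a A A B  =>  a a a a a a a a a a a a A A A B   (applied A -> A A)
  Step 28: a a a a a a a a a a a a A A A B  =>  a a a a a a a a a a a a a A A B   (applied A -> a)
  Step 29: a a a a a a a a a a a a a A A B  =>  a a a a a a a a a a a a a a A B   (applied A -> a)
  Step 30: a a a a a a a a a a a a a a A B  =>  a a a a a a a a a a a a a a A A B   (applied A -> A A)
  Step 31: a a a a a a a a a a a a a a A A B  =>  a a a a a a a a a a a a a a A A A B   (applied A -> A A)
  Step 32: a a a a a a a a a a a a a a A A A B  =>  a a a a a a a a a a a a a a A A A A B   (applied A -> A A)
  Step 33: a a a a a a a a a a a a a a A A A A B  =>  a a a a a a a a a a a a a a a A A A B   (applied A -> a)
  Step 34: a a a a a a a a a a a a a a a A A A B  =>  a a a a a a a a a a a a a a a A A A A B   (applied A -> A A)
  Step 35: a a a a a a a a a a a a a a a A A A A B  =>  a a a a a a a a a a a a a a a a A A A B   (applied A -> a)
  Step 36: a a a a a a a a a a a a a a a a A A A B  =>  a a a a a a a a a a a a a a a a a A A B   (applied A -> a)
  Step 37: a a a a a a a a a a a a a a a a a A A B  =>  a a a a a a a a a a a a a a a a a a A B   (applied A -> a)
  Step 38: a a a a a a a a a a a a a a a a a a A B  =>  a a a a a a a a a a a a a a a a a a A A B   (applied A -> A A)
  Step 39: a a a a a a a a a a a a a a a a a a A A B  =>  a a a a a a a a a a a a a a a a a a a A B   (applied A -> a)
  Step 40: a a a a a a a a a a a a a a a a a a a A B  =>  a a a a a a a a a a a a a a a a a a a a B   (applied A -> a)
  Step 41: a a a a a a a a a a a a a a a a a a a a B  =>  a a a a a a a a a a a a a a a a a a a a B B   (applied B -> B B)
  Step 42: a a a a a a a a a a a a a a a a a a a a B B  =>  a a a a a a a a a a a a a a a a a a a a b B   (applied B -> b)
  Step 43: a a a a a a a a a a a a a a a a a a a a b B  =>  a a a a a a a a a a a a a a a a a a a a b B B   (applied B -> B B)
  Step 44: a a a a a a a a a a a a a a a a a a a a b B B  =>  a a a a a a a a a a a a a a a a a a a a b b B   (applied B -> b)
  Step 45: a a a a a a a a a a a a a a a a a a a a b b B  =>  a a a a a a a a a a a a a a a a a a a a b b B B   (applied B -> B B)
  Step 46: a a a a a a a a a a a a a a a a a a a a b b B B  =>  a a a a a a a a a a a a a a a a a a a a b b B B B   (applied B -> B B)
  Step 47: a a a a a a a a a a a a a a a a a a a a b b B B B  =>  a a a a a a a a a a a a a a a a a a a a b b B B B B   (applied B -> B B)
  Step 48: a a a a a a a a a a a a a a a a a a a a b b B B B B  =>  a a a a a a a a a a a a a a a a a a a a b b b B B B   (applied B -> b)
  Step 49: a a a a a a a a a a a a a a a a a a a a b b b B B B  =>  a a a a a a a a a a a a a a a a a a a a b b b b B B   (applied B -> b)
  Step 50: a a a a a a a a a a a a a a a a a a a a b b b b B B  =>  a a a a a a a a a a a a a a a a a a a a b b b b B B B   (applied B -> B B)
  Step 51: a a a a a a a a a a a a a a a a a a a a b b b b B B B  =>  a a a a a a a a a a a a a a a a a a a a b b b b b B B   (applied B -> b)
  Step 52: a a a a a a a a a a a a a a a a a a a a b b b b b B B  =>  a a a a a a a a a a a a a a a a a a a a b b b b b b B   (applied B -> b)
  Step 53: a a a a a a a a a a a a a a a a a a a a b b b b b b B  =>  a a a a a a a a a a a a a a a a a a a a b b b b b b B B   (applied B -> B B)
  Step 54: a a a a a a a a a a a a a a a a a a a a b b b b b b B B  =>  a a a a a a a a a a a a a a a a a a a a b b b b b b b B   (applied B -> b)
  Step 55: a a a a a a a a a a a a a a a a a a a a b b b b b b b B  =>  a a a a a a a a a a a a a a a a a a a a b b b b b b b b   (applied B -> b)
Final yield: a a a a a a a a a a a a a a a a a a a a b b b b b b b b
Total rewrite steps: 55

55


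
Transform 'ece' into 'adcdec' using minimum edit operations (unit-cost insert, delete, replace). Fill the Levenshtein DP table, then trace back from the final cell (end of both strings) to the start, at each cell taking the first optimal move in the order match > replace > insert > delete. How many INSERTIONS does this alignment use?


Edit distance = 4. Backtracking from cell (3, 6) with preference match > replace > insert > delete,
then listing the resulting alignment 'ece' -> 'adcdec' left to right:
  Step 1: insert 'a' [insertion #1]
  Step 2: replace e->d
  Step 3: keep 'c'
  Step 4: insert 'd' [insertion #2]
  Step 5: keep 'e'
  Step 6: insert 'c' [insertion #3]
Total insertions: 3

3


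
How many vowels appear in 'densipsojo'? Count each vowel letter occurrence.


Scanning each character of 'densipsojo':
  Position 1: 'd' -> consonant (running count: 0)
  Position 2: 'e' -> vowel (running count: 1)
  Position 3: 'n' -> consonant (running count: 1)
  Position 4: 's' -> consonant (running count: 1)
  Position 5: 'i' -> vowel (running count: 2)
  Position 6: 'p' -> consonant (running count: 2)
  Position 7: 's' -> consonant (running count: 2)
  Position 8: 'o' -> vowel (running count: 3)
  Position 9: 'j' -> consonant (running count: 3)
  Position 10: 'o' -> vowel (running count: 4)
Total vowels: 4

4


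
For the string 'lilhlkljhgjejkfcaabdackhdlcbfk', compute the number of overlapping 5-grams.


String 'lilhlkljhgjejkfcaabdackhdlcbfk' has length L = 30.
Number of overlapping n-grams = L - n + 1
Substituting: 30 - 5 + 1 = 26

26


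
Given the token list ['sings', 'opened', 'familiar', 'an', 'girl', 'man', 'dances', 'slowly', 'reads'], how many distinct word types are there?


Listing all tokens and tracking unique types:
  Token 1: 'sings' -> NEW (unique so far: 1)
  Token 2: 'opened' -> NEW (unique so far: 2)
  Token 3: 'familiar' -> NEW (unique so far: 3)
  Token 4: 'an' -> NEW (unique so far: 4)
  Token 5: 'girl' -> NEW (unique so far: 5)
  Token 6: 'man' -> NEW (unique so far: 6)
  Token 7: 'dances' -> NEW (unique so far: 7)
  Token 8: 'slowly' -> NEW (unique so far: 8)
  Token 9: 'reads' -> NEW (unique so far: 9)
Unique types: ('an', 'dances', 'familiar', 'girl', 'man', 'opened', 'reads', 'sings', 'slowly')
Vocabulary size: 9

9


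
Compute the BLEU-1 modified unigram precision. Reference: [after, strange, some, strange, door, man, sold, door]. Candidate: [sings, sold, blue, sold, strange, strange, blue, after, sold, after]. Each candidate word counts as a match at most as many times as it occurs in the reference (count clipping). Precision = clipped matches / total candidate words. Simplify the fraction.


Reference word counts: {'after': 1, 'door': 2, 'man': 1, 'sold': 1, 'some': 1, 'strange': 2}
Checking each candidate word (with clipping):
  'sings' -> not in reference -> no match (matches: 0)
  'sold' -> in reference (ref count 1, used 1/1) -> match (matches: 1)
  'blue' -> not in reference -> no match (matches: 1)
  'sold' -> ref count 1 already used up (1/1) -> clipped, no match (matches: 1)
  'strange' -> in reference (ref count 2, used 1/2) -> match (matches: 2)
  'strange' -> in reference (ref count 2, used 2/2) -> match (matches: 3)
  'blue' -> not in reference -> no match (matches: 3)
  'after' -> in reference (ref count 1, used 1/1) -> match (matches: 4)
  'sold' -> ref count 1 already used up (1/1) -> clipped, no match (matches: 4)
  'after' -> ref count 1 already used up (1/1) -> clipped, no match (matches: 4)
Clipped matches: 4, Candidate length: 10
Precision = 4/10 = 2/5

2/5


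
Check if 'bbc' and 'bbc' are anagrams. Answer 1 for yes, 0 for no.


Sort characters of 'bbc': 'bbc'
Sort characters of 'bbc': 'bbc'
Sorted forms match -> they ARE anagrams
Result: 1

1


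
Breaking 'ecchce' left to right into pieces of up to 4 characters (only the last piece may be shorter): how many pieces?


'ecchce' has 6 characters.
Chunking with max size 4:
  Chunk 1: 'ecch' (positions 0-3)
  Chunk 2: 'ce' (positions 4-5)
Total chunks: ceil(6 / 4) = 2

2


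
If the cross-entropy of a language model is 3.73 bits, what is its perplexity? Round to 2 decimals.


Perplexity formula: PP = 2^H
H = 3.73
PP = 2^3.73
Decompose: 2^3.73 = 2^3 * 2^0.73
2^3 = 8, 2^0.73 ~ 1.6586391
PP ~ 8 * 1.6586391 = 13.2691128
Rounded to 2 decimals: 13.27

13.27


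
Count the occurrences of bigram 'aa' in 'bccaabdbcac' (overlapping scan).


Scanning 'bccaabdbcac' for bigram 'aa':
  Position 0: 'bc' -> no
  Position 1: 'cc' -> no
  Position 2: 'ca' -> no
  Position 3: 'aa' -> MATCH
  Position 4: 'ab' -> no
  Position 5: 'bd' -> no
  Position 6: 'db' -> no
  Position 7: 'bc' -> no
  Position 8: 'ca' -> no
  Position 9: 'ac' -> no
Total matches: 1

1


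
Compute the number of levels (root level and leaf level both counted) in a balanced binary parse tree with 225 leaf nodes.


In a balanced binary tree with n leaves the deepest leaf is ceil(log2(n)) edges below the root,
so counting node levels inclusive of root and leaves gives ceil(log2(n)) + 1 levels.
log2(225) = 7.8138
ceil(7.8138) = 8
levels = 8 + 1 = 9

9


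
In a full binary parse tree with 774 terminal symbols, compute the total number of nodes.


Leaf nodes (terminals): 774
Internal nodes = n - 1 = 774 - 1 = 773
Total = leaves + internal = 774 + 773 = 1547

1547


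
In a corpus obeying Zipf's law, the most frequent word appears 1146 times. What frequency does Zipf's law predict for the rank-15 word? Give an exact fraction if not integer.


Zipf's law: freq(rank) = f1 / rank
f1 = 1146, rank = 15
freq = 1146 / 15
GCD(1146, 15) = 3
Simplified: 382/5

382/5


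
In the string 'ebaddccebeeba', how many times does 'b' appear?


Scanning 'ebaddccebeeba' for 'b':
  Position 1: 'b' -> MATCH (count: 1)
  Position 8: 'b' -> MATCH (count: 2)
  Position 11: 'b' -> MATCH (count: 3)
Total occurrences of 'b': 3

3


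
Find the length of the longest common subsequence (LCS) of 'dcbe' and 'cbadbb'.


DP table for LCS of 'dcbe' and 'cbadbb':
       c  b  a  d  b  b
    0  0  0  0  0  0  0
  d 0  0  0  0  1  1  1
  c 0  1  1  1  1  1  1
  b 0  1  2  2  2  2  2
  e 0  1  2  2  2  2  2
LCS: 'db'
LCS length = 2

2


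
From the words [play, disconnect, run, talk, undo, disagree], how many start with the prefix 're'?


Checking each word for prefix 're':
  'play' -> no (count: 0)
  'disconnect' -> no (count: 0)
  'run' -> no (count: 0)
  'talk' -> no (count: 0)
  'undo' -> no (count: 0)
  'disagree' -> no (count: 0)
Total with prefix 're': 0

0


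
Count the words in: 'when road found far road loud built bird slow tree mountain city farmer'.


Counting words by splitting on spaces:
  Word 1: 'when'
  Word 2: 'road'
  Word 3: 'found'
  Word 4: 'far'
  Word 5: 'road'
  Word 6: 'loud'
  Word 7: 'built'
  Word 8: 'bird'
  Word 9: 'slow'
  Word 10: 'tree'
  Word 11: 'mountain'
  Word 12: 'city'
  Word 13: 'farmer'
Total words: 13

13


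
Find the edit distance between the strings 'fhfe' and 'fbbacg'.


Building DP table for s1='fhfe' (len 4) and s2='fbbacg' (len 6):
       f  b  b  a  c  g
    0  1  2  3  4  5  6
  f 1  0  1  2  3  4  5
  h 2  1  1  2  3  4  5
  f 3  2  2  2  3  4  5
  e 4  3  3  3  3  4  5
Edit distance = dp[4][6] = 5

5


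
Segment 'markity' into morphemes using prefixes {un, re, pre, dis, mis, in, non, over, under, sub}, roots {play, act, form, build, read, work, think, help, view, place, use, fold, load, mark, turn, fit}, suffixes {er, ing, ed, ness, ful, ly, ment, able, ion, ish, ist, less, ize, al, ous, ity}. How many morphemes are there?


Segmenting 'markity' against the inventory:
  'mark' -> root (morpheme 1)
  'ity' -> suffix (morpheme 2)
Total morphemes: 2

2


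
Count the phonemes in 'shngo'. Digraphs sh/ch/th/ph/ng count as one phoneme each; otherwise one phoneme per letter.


Parsing 'shngo' greedily, digraphs first:
  'sh' -> digraph (1 consonant phoneme) (phonemes so far: 1)
  'ng' -> digraph (1 consonant phoneme) (phonemes so far: 2)
  'o' -> vowel phoneme (phonemes so far: 3)
Total phonemes: 3

3


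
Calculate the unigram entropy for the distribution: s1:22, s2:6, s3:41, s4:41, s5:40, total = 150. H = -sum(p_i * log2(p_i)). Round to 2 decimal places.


Computing entropy H = -sum(p_i * log2(p_i)):
  s1: p = 22/150 = 0.1467, -p*log2(p) = 0.4062
  s2: p = 6/150 = 0.0400, -p*log2(p) = 0.1858
  s3: p = 41/150 = 0.2733, -p*log2(p) = 0.5115
  s4: p = 41/150 = 0.2733, -p*log2(p) = 0.5115
  s5: p = 40/150 = 0.2667, -p*log2(p) = 0.5085
H = sum of terms = 2.1235
Rounded to 2 decimals: 2.12

2.12


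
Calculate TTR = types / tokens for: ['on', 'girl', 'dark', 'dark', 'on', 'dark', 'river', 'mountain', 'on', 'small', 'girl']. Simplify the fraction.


Tokens: 11
Unique types: ('dark', 'girl', 'mountain', 'on', 'river', 'small') = 6
TTR = 6/11
Already in lowest terms.

6/11


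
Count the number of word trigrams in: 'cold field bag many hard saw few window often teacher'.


Word trigrams from [10] words:
  Trigram 1: (cold field bag)
  Trigram 2: (field bag many)
  Trigram 3: (bag many hard)
  Trigram 4: (many hard saw)
  Trigram 5: (hard saw few)
  Trigram 6: (saw few window)
  Trigram 7: (few window often)
  Trigram 8: (window often teacher)
Total word trigrams: 10 - 2 = 8

8


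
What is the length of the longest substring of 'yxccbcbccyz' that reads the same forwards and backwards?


Scanning 'yxccbcbccyz' for palindromic substrings.
Substring at positions 2-8: 'ccbcbcc'.
Check: reverse('ccbcbcc') = 'ccbcbcc' -> palindrome confirmed.
Neighbouring characters ('x' / 'y') break symmetry, so it cannot extend further.
No longer palindromic substring exists; longest length = 7

7


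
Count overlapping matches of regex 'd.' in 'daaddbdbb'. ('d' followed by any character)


Pattern: d. means 'd' followed by any character.
Scanning 'daaddbdbb' position-by-position:
  Pos 0: window 'da' -> MATCH
  Pos 1: window 'aa' -> no
  Pos 2: window 'ad' -> no
  Pos 3: window 'dd' -> MATCH
  Pos 4: window 'db' -> MATCH
  Pos 5: window 'bd' -> no
  Pos 6: window 'db' -> MATCH
  Pos 7: window 'bb' -> no
  Pos 8: window 'b' -> no
Total matches: 4

4


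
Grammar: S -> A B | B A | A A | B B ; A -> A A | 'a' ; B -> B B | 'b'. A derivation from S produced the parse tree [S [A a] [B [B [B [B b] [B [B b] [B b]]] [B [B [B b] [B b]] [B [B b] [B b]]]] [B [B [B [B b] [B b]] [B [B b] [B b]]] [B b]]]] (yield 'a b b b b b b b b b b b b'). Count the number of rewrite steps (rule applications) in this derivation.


Every bracketed nonterminal node [X ...] in the tree is produced by exactly one rule application.
Reading the tree off as a leftmost derivation:
  Step 1: S  =>  A B   (applied S -> A B)
  Step 2: A B  =>  a B   (applied A -> a)
  Step 3: a B  =>  a B B   (applied B -> B B)
  Step 4: a B B  =>  a B B B   (applied B -> B B)
  Step 5: a B B B  =>  a B B B B   (applied B -> B B)
  Step 6: a B B B B  =>  a b B B B   (applied B -> b)
  Step 7: a b B B B  =>  a b B B B B   (applied B -> B B)
  Step 8: a b B B B B  =>  a b b B B B   (applied B -> b)
  Step 9: a b b B B B  =>  a b b b B B   (applied B -> b)
  Step 10: a b b b B B  =>  a b b b B B B   (applied B -> B B)
  Step 11: a b b b B B B  =>  a b b b B B B B   (applied B -> B B)
  Step 12: a b b b B B B B  =>  a b b b b B B B   (applied B -> b)
  Step 13: a b b b b B B B  =>  a b b b b b B B   (applied B -> b)
  Step 14: a b b b b b B B  =>  a b b b b b B B B   (applied B -> B B)
  Step 15: a b b b b b B B B  =>  a b b b b b b B B   (applied B -> b)
  Step 16: a b b b b b b B B  =>  a b b b b b b b B   (applied B -> b)
  Step 17: a b b b b b b b B  =>  a b b b b b b b B B   (applied B -> B B)
  Step 18: a b b b b b b b B B  =>  a b b b b b b b B B B   (applied B -> B B)
  Step 19: a b b b b b b b B B B  =>  a b b b b b b b B B B B   (applied B -> B B)
  Step 20: a b b b b b b b B B B B  =>  a b b b b b b b b B B B   (applied B -> b)
  Step 21: a b b b b b b b b B B B  =>  a b b b b b b b b b B B   (applied B -> b)
  Step 22: a b b b b b b b b b B B  =>  a b b b b b b b b b B B B   (applied B -> B B)
  Step 23: a b b b b b b b b b B B B  =>  a b b b b b b b b b b B B   (applied B -> b)
  Step 24: a b b b b b b b b b b B B  =>  a b b b b b b b b b b b B   (applied B -> b)
  Step 25: a b b b b b b b b b b b B  =>  a b b b b b b b b b b b b   (applied B -> b)
Final yield: a b b b b b b b b b b b b
Total rewrite steps: 25

25


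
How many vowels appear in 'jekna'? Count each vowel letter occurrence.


Scanning each character of 'jekna':
  Position 1: 'j' -> consonant (running count: 0)
  Position 2: 'e' -> vowel (running count: 1)
  Position 3: 'k' -> consonant (running count: 1)
  Position 4: 'n' -> consonant (running count: 1)
  Position 5: 'a' -> vowel (running count: 2)
Total vowels: 2

2


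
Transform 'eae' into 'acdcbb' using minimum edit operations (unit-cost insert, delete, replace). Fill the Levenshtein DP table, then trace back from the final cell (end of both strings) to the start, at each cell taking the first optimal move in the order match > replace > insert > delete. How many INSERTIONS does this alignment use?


Edit distance = 6. Backtracking from cell (3, 6) with preference match > replace > insert > delete,
then listing the resulting alignment 'eae' -> 'acdcbb' left to right:
  Step 1: insert 'a' [insertion #1]
  Step 2: insert 'c' [insertion #2]
  Step 3: insert 'd' [insertion #3]
  Step 4: replace e->c
  Step 5: replace a->b
  Step 6: replace e->b
Total insertions: 3

3


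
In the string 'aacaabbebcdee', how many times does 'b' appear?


Scanning 'aacaabbebcdee' for 'b':
  Position 5: 'b' -> MATCH (count: 1)
  Position 6: 'b' -> MATCH (count: 2)
  Position 8: 'b' -> MATCH (count: 3)
Total occurrences of 'b': 3

3


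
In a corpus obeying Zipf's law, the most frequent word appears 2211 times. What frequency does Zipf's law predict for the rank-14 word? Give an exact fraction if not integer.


Zipf's law: freq(rank) = f1 / rank
f1 = 2211, rank = 14
freq = 2211 / 14
GCD(2211, 14) = 1
Simplified: 2211/14

2211/14


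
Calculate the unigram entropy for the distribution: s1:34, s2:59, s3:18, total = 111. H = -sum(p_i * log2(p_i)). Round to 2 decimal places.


Computing entropy H = -sum(p_i * log2(p_i)):
  s1: p = 34/111 = 0.3063, -p*log2(p) = 0.5229
  s2: p = 59/111 = 0.5315, -p*log2(p) = 0.4846
  s3: p = 18/111 = 0.1622, -p*log2(p) = 0.4256
H = sum of terms = 1.4331
Rounded to 2 decimals: 1.43

1.43


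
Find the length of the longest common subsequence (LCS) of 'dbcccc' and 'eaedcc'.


DP table for LCS of 'dbcccc' and 'eaedcc':
       e  a  e  d  c  c
    0  0  0  0  0  0  0
  d 0  0  0  0  1  1  1
  b 0  0  0  0  1  1  1
  c 0  0  0  0  1  2  2
  c 0  0  0  0  1  2  3
  c 0  0  0  0  1  2  3
  c 0  0  0  0  1  2  3
LCS: 'dcc'
LCS length = 3

3


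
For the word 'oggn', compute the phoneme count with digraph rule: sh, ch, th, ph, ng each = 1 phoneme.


Parsing 'oggn' greedily, digraphs first:
  'o' -> vowel phoneme (phonemes so far: 1)
  'g' -> consonant phoneme (phonemes so far: 2)
  'g' -> consonant phoneme (phonemes so far: 3)
  'n' -> consonant phoneme (phonemes so far: 4)
Total phonemes: 4

4


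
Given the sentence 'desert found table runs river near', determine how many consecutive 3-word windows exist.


Word trigrams from [6] words:
  Trigram 1: (desert found table)
  Trigram 2: (found table runs)
  Trigram 3: (table runs river)
  Trigram 4: (runs river near)
Total word trigrams: 6 - 2 = 4

4


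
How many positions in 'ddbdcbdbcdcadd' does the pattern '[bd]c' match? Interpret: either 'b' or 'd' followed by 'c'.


Pattern: [bd]c means either 'b' or 'd' followed by 'c'.
Scanning 'ddbdcbdbcdcadd' position-by-position:
  Pos 0: window 'dd' -> no
  Pos 1: window 'db' -> no
  Pos 2: window 'bd' -> no
  Pos 3: window 'dc' -> MATCH
  Pos 4: window 'cb' -> no
  Pos 5: window 'bd' -> no
  Pos 6: window 'db' -> no
  Pos 7: window 'bc' -> MATCH
  Pos 8: window 'cd' -> no
  Pos 9: window 'dc' -> MATCH
  Pos 10: window 'ca' -> no
  Pos 11: window 'ad' -> no
  Pos 12: window 'dd' -> no
  Pos 13: window 'd' -> no
Total matches: 3

3


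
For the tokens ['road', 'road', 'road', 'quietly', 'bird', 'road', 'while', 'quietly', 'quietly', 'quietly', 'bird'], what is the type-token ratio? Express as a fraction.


Tokens: 11
Unique types: ('bird', 'quietly', 'road', 'while') = 4
TTR = 4/11
Already in lowest terms.

4/11


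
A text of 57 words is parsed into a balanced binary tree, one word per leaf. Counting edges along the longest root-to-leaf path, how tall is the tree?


In a balanced binary tree with n leaves the deepest leaf is ceil(log2(n)) edges below the root.
log2(57) = 5.8329
ceil(5.8329) = 6
height (edges) = 6

6


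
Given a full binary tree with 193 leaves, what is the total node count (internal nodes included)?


Leaf nodes (terminals): 193
Internal nodes = n - 1 = 193 - 1 = 192
Total = leaves + internal = 193 + 192 = 385

385


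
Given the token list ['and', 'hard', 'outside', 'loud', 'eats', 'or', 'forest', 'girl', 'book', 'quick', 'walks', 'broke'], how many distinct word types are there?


Listing all tokens and tracking unique types:
  Token 1: 'and' -> NEW (unique so far: 1)
  Token 2: 'hard' -> NEW (unique so far: 2)
  Token 3: 'outside' -> NEW (unique so far: 3)
  Token 4: 'loud' -> NEW (unique so far: 4)
  Token 5: 'eats' -> NEW (unique so far: 5)
  Token 6: 'or' -> NEW (unique so far: 6)
  Token 7: 'forest' -> NEW (unique so far: 7)
  Token 8: 'girl' -> NEW (unique so far: 8)
  Token 9: 'book' -> NEW (unique so far: 9)
  Token 10: 'quick' -> NEW (unique so far: 10)
  Token 11: 'walks' -> NEW (unique so far: 11)
  Token 12: 'broke' -> NEW (unique so far: 12)
Unique types: ('and', 'book', 'broke', 'eats', 'forest', 'girl', 'hard', 'loud', 'or', 'outside', 'quick', 'walks')
Vocabulary size: 12

12


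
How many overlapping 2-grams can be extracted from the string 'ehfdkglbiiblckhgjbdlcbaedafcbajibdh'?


String 'ehfdkglbiiblckhgjbdlcbaedafcbajibdh' has length L = 35.
Number of overlapping n-grams = L - n + 1
Substituting: 35 - 2 + 1 = 34

34


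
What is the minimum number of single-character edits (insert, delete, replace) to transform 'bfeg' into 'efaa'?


Building DP table for s1='bfeg' (len 4) and s2='efaa' (len 4):
       e  f  a  a
    0  1  2  3  4
  b 1  1  2  3  4
  f 2  2  1  2  3
  e 3  2  2  2  3
  g 4  3  3  3  3
Edit distance = dp[4][4] = 3

3


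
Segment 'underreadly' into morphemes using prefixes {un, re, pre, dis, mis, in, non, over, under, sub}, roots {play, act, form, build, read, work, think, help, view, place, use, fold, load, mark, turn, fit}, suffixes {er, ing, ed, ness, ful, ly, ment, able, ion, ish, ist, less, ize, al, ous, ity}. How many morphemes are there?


Segmenting 'underreadly' against the inventory:
  'under' -> prefix (morpheme 1)
  'read' -> root (morpheme 2)
  'ly' -> suffix (morpheme 3)
Total morphemes: 3

3


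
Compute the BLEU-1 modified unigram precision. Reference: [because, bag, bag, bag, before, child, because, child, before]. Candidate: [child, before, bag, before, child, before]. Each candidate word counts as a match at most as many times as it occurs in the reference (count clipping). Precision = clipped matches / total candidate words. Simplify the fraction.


Reference word counts: {'bag': 3, 'because': 2, 'before': 2, 'child': 2}
Checking each candidate word (with clipping):
  'child' -> in reference (ref count 2, used 1/2) -> match (matches: 1)
  'before' -> in reference (ref count 2, used 1/2) -> match (matches: 2)
  'bag' -> in reference (ref count 3, used 1/3) -> match (matches: 3)
  'before' -> in reference (ref count 2, used 2/2) -> match (matches: 4)
  'child' -> in reference (ref count 2, used 2/2) -> match (matches: 5)
  'before' -> ref count 2 already used up (2/2) -> clipped, no match (matches: 5)
Clipped matches: 5, Candidate length: 6
Precision = 5/6

5/6


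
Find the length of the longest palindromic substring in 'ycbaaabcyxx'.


Scanning 'ycbaaabcyxx' for palindromic substrings.
Substring at positions 0-8: 'ycbaaabcy'.
Check: reverse('ycbaaabcy') = 'ycbaaabcy' -> palindrome confirmed.
Neighbouring characters ('-' / 'x') break symmetry, so it cannot extend further.
No longer palindromic substring exists; longest length = 9

9


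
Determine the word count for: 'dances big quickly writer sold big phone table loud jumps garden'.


Counting words by splitting on spaces:
  Word 1: 'dances'
  Word 2: 'big'
  Word 3: 'quickly'
  Word 4: 'writer'
  Word 5: 'sold'
  Word 6: 'big'
  Word 7: 'phone'
  Word 8: 'table'
  Word 9: 'loud'
  Word 10: 'jumps'
  Word 11: 'garden'
Total words: 11

11


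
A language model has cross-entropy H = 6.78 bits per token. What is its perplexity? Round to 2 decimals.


Perplexity formula: PP = 2^H
H = 6.78
PP = 2^6.78
Decompose: 2^6.78 = 2^6 * 2^0.78
2^6 = 64, 2^0.78 ~ 1.7171309
PP ~ 64 * 1.7171309 = 109.8963776
Rounded to 2 decimals: 109.90

109.90


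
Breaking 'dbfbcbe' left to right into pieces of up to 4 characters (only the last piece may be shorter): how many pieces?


'dbfbcbe' has 7 characters.
Chunking with max size 4:
  Chunk 1: 'dbfb' (positions 0-3)
  Chunk 2: 'cbe' (positions 4-6)
Total chunks: ceil(7 / 4) = 2

2


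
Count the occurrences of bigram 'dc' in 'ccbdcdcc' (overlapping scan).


Scanning 'ccbdcdcc' for bigram 'dc':
  Position 0: 'cc' -> no
  Position 1: 'cb' -> no
  Position 2: 'bd' -> no
  Position 3: 'dc' -> MATCH
  Position 4: 'cd' -> no
  Position 5: 'dc' -> MATCH
  Position 6: 'cc' -> no
Total matches: 2

2
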